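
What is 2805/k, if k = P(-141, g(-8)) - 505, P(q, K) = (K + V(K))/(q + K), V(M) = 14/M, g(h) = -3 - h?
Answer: -1907400/343439 ≈ -5.5538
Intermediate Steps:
P(q, K) = (K + 14/K)/(K + q) (P(q, K) = (K + 14/K)/(q + K) = (K + 14/K)/(K + q))
k = -343439/680 (k = (14 + (-3 - 1*(-8))²)/((-3 - 1*(-8))*((-3 - 1*(-8)) - 141)) - 505 = (14 + (-3 + 8)²)/((-3 + 8)*((-3 + 8) - 141)) - 505 = (14 + 5²)/(5*(5 - 141)) - 505 = (⅕)*(14 + 25)/(-136) - 505 = (⅕)*(-1/136)*39 - 505 = -39/680 - 505 = -343439/680 ≈ -505.06)
2805/k = 2805/(-343439/680) = 2805*(-680/343439) = -1907400/343439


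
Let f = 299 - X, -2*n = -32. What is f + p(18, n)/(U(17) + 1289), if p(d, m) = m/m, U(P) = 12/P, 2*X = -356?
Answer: 10458242/21925 ≈ 477.00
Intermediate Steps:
X = -178 (X = (½)*(-356) = -178)
n = 16 (n = -½*(-32) = 16)
p(d, m) = 1
f = 477 (f = 299 - 1*(-178) = 299 + 178 = 477)
f + p(18, n)/(U(17) + 1289) = 477 + 1/(12/17 + 1289) = 477 + 1/(21925/17) = 477 + 1*(17/21925) = 477 + 17/21925 = 10458242/21925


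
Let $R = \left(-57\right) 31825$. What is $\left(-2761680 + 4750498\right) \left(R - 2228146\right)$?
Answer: $-8039142443878$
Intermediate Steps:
$R = -1814025$
$\left(-2761680 + 4750498\right) \left(R - 2228146\right) = \left(-2761680 + 4750498\right) \left(-1814025 - 2228146\right) = 1988818 \left(-4042171\right) = -8039142443878$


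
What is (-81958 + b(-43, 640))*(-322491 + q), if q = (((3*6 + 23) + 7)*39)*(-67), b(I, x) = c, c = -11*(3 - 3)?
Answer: 36710217570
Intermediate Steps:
c = 0 (c = -11*0 = 0)
b(I, x) = 0
q = -125424 (q = (((18 + 23) + 7)*39)*(-67) = ((41 + 7)*39)*(-67) = (48*39)*(-67) = 1872*(-67) = -125424)
(-81958 + b(-43, 640))*(-322491 + q) = (-81958 + 0)*(-322491 - 125424) = -81958*(-447915) = 36710217570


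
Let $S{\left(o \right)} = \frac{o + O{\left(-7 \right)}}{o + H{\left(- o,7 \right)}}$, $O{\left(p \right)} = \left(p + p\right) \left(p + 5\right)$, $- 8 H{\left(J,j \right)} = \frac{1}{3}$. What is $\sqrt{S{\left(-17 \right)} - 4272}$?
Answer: $\frac{6 i \sqrt{19853678}}{409} \approx 65.365 i$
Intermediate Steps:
$H{\left(J,j \right)} = - \frac{1}{24}$ ($H{\left(J,j \right)} = - \frac{1}{8 \cdot 3} = \left(- \frac{1}{8}\right) \frac{1}{3} = - \frac{1}{24}$)
$O{\left(p \right)} = 2 p \left(5 + p\right)$
$S{\left(o \right)} = \frac{28 + o}{- \frac{1}{24} + o}$ ($S{\left(o \right)} = \frac{o + 2 \left(-7\right) \left(5 - 7\right)}{o - \frac{1}{24}} = \frac{o + 2 \left(-7\right) \left(-2\right)}{- \frac{1}{24} + o} = \frac{o + 28}{- \frac{1}{24} + o} = \frac{28 + o}{- \frac{1}{24} + o}$)
$\sqrt{S{\left(-17 \right)} - 4272} = \sqrt{\frac{24 \left(28 - 17\right)}{-1 + 24 \left(-17\right)} - 4272} = \sqrt{24 \frac{1}{-1 - 408} \cdot 11 - 4272} = \sqrt{24 \frac{1}{-409} \cdot 11 - 4272} = \sqrt{24 \left(- \frac{1}{409}\right) 11 - 4272} = \sqrt{- \frac{264}{409} - 4272} = \sqrt{- \frac{1747512}{409}} = \frac{6 i \sqrt{19853678}}{409}$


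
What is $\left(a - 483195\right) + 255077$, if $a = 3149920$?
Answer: $2921802$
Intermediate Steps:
$\left(a - 483195\right) + 255077 = \left(3149920 - 483195\right) + 255077 = 2666725 + 255077 = 2921802$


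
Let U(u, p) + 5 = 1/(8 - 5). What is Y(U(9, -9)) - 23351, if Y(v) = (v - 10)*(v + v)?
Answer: -208927/9 ≈ -23214.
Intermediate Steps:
U(u, p) = -14/3 (U(u, p) = -5 + 1/(8 - 5) = -5 + 1/3 = -14/3)
Y(v) = 2*v*(-10 + v) (Y(v) = (-10 + v)*(2*v) = 2*v*(-10 + v))
Y(U(9, -9)) - 23351 = 2*(-14/3)*(-10 - 14/3) - 23351 = 2*(-14/3)*(-44/3) - 23351 = 1232/9 - 23351 = -208927/9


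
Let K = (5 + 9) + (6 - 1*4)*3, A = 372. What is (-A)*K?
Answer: -7440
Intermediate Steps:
K = 20 (K = 14 + (6 - 4)*3 = 14 + 2*3 = 14 + 6 = 20)
(-A)*K = -1*372*20 = -372*20 = -7440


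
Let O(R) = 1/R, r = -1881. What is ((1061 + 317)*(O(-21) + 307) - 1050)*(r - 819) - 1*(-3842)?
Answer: -7974457306/7 ≈ -1.1392e+9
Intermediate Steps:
((1061 + 317)*(O(-21) + 307) - 1050)*(r - 819) - 1*(-3842) = ((1061 + 317)*(1/(-21) + 307) - 1050)*(-1881 - 819) - 1*(-3842) = (1378*(-1/21 + 307) - 1050)*(-2700) + 3842 = (1378*(6446/21) - 1050)*(-2700) + 3842 = (8882588/21 - 1050)*(-2700) + 3842 = (8860538/21)*(-2700) + 3842 = -7974484200/7 + 3842 = -7974457306/7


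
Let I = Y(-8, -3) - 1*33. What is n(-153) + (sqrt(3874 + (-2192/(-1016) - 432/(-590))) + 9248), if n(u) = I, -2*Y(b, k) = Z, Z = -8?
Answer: 9219 + 2*sqrt(1360426007870)/37465 ≈ 9281.3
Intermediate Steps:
Y(b, k) = 4 (Y(b, k) = -1/2*(-8) = 4)
I = -29 (I = 4 - 1*33 = 4 - 33 = -29)
n(u) = -29
n(-153) + (sqrt(3874 + (-2192/(-1016) - 432/(-590))) + 9248) = -29 + (sqrt(3874 + (-2192/(-1016) - 432/(-590))) + 9248) = -29 + (sqrt(3874 + (-2192*(-1/1016) - 432*(-1/590))) + 9248) = -29 + (sqrt(3874 + (274/127 + 216/295)) + 9248) = -29 + (sqrt(3874 + 108262/37465) + 9248) = -29 + (sqrt(145247672/37465) + 9248) = -29 + (2*sqrt(1360426007870)/37465 + 9248) = -29 + (9248 + 2*sqrt(1360426007870)/37465) = 9219 + 2*sqrt(1360426007870)/37465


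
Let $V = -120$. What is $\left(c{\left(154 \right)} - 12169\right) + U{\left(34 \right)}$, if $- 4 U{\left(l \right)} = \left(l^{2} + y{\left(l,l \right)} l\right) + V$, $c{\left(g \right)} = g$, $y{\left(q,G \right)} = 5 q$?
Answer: $-13719$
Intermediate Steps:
$U{\left(l \right)} = 30 - \frac{3 l^{2}}{2}$ ($U{\left(l \right)} = - \frac{\left(l^{2} + 5 l l\right) - 120}{4} = - \frac{\left(l^{2} + 5 l^{2}\right) - 120}{4} = - \frac{6 l^{2} - 120}{4} = - \frac{-120 + 6 l^{2}}{4} = 30 - \frac{3 l^{2}}{2}$)
$\left(c{\left(154 \right)} - 12169\right) + U{\left(34 \right)} = \left(154 - 12169\right) + \left(30 - \frac{3 \cdot 34^{2}}{2}\right) = -12015 + \left(30 - 1734\right) = -12015 - 1704 = -13719$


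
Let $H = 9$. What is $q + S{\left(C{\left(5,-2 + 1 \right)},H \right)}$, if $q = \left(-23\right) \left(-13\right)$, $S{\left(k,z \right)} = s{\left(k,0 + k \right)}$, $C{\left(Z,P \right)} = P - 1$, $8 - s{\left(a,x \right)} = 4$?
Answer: $303$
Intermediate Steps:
$s{\left(a,x \right)} = 4$ ($s{\left(a,x \right)} = 8 - 4 = 4$)
$C{\left(Z,P \right)} = -1 + P$
$S{\left(k,z \right)} = 4$
$q = 299$
$q + S{\left(C{\left(5,-2 + 1 \right)},H \right)} = 299 + 4 = 303$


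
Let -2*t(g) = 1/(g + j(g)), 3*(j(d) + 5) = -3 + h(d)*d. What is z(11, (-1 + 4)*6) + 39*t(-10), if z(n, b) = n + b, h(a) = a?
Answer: 223/8 ≈ 27.875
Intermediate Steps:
z(n, b) = b + n
j(d) = -6 + d²/3 (j(d) = -5 + (-3 + d*d)/3 = -5 + (-3 + d²)/3 = -5 + (-1 + d²/3) = -6 + d²/3)
t(g) = -1/(2*(-6 + g + g²/3)) (t(g) = -1/(2*(g + (-6 + g²/3))) = -1/(2*(-6 + g + g²/3)))
z(11, (-1 + 4)*6) + 39*t(-10) = ((-1 + 4)*6 + 11) + 39*(-3/(-36 + 2*(-10)² + 6*(-10))) = (3*6 + 11) + 39*(-3/(-36 + 2*100 - 60)) = (18 + 11) + 39*(-3/(-36 + 200 - 60)) = 29 + 39*(-3/104) = 29 - 9/8 = 223/8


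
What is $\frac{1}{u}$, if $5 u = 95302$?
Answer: $\frac{5}{95302} \approx 5.2465 \cdot 10^{-5}$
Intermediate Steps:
$u = \frac{95302}{5}$ ($u = \frac{1}{5} \cdot 95302 = \frac{95302}{5} \approx 19060.0$)
$\frac{1}{u} = \frac{1}{\frac{95302}{5}} = \frac{5}{95302}$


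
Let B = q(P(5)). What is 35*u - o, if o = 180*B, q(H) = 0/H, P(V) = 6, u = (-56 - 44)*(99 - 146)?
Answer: 164500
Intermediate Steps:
u = 4700 (u = -100*(-47) = 4700)
q(H) = 0
B = 0
o = 0 (o = 180*0 = 0)
35*u - o = 35*4700 - 1*0 = 164500 + 0 = 164500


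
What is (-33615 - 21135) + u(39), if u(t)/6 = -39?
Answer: -54984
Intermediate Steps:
u(t) = -234 (u(t) = 6*(-39) = -234)
(-33615 - 21135) + u(39) = (-33615 - 21135) - 234 = -54750 - 234 = -54984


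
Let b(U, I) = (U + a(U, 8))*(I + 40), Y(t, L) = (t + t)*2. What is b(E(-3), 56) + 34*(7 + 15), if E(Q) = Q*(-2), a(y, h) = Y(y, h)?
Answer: 3628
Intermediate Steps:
Y(t, L) = 4*t (Y(t, L) = (2*t)*2 = 4*t)
a(y, h) = 4*y
E(Q) = -2*Q
b(U, I) = 5*U*(40 + I) (b(U, I) = (U + 4*U)*(I + 40) = (5*U)*(40 + I) = 5*U*(40 + I))
b(E(-3), 56) + 34*(7 + 15) = 5*(-2*(-3))*(40 + 56) + 34*(7 + 15) = 5*6*96 + 34*22 = 2880 + 748 = 3628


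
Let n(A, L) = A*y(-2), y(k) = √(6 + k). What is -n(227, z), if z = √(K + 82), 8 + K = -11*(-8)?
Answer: -454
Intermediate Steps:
K = 80 (K = -8 - 11*(-8) = -8 + 88 = 80)
z = 9*√2 (z = √(80 + 82) = √162 = 9*√2 ≈ 12.728)
n(A, L) = 2*A (n(A, L) = A*√(6 - 2) = A*√4 = A*2 = 2*A)
-n(227, z) = -2*227 = -1*454 = -454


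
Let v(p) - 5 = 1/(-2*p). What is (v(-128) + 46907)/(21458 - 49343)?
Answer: -12009473/7138560 ≈ -1.6823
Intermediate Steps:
v(p) = 5 - 1/(2*p) (v(p) = 5 + 1/(-2*p) = 5 - 1/(2*p))
(v(-128) + 46907)/(21458 - 49343) = ((5 - ½/(-128)) + 46907)/(21458 - 49343) = ((5 - ½*(-1/128)) + 46907)/(-27885) = ((5 + 1/256) + 46907)*(-1/27885) = (1281/256 + 46907)*(-1/27885) = (12009473/256)*(-1/27885) = -12009473/7138560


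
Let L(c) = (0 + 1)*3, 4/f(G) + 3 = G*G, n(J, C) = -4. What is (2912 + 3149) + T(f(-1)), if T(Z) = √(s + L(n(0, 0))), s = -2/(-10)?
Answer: 6061 + 4*√5/5 ≈ 6062.8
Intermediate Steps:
f(G) = 4/(-3 + G²) (f(G) = 4/(-3 + G*G) = 4/(-3 + G²))
L(c) = 3 (L(c) = 1*3 = 3)
s = ⅕ (s = -2*(-⅒) = ⅕ ≈ 0.20000)
T(Z) = 4*√5/5 (T(Z) = √(⅕ + 3) = √(16/5) = 4*√5/5)
(2912 + 3149) + T(f(-1)) = (2912 + 3149) + 4*√5/5 = 6061 + 4*√5/5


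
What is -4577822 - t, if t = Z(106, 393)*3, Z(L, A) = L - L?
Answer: -4577822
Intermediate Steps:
Z(L, A) = 0
t = 0 (t = 0*3 = 0)
-4577822 - t = -4577822 - 1*0 = -4577822 + 0 = -4577822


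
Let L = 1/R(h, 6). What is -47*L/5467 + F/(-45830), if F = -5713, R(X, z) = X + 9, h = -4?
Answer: 30802169/250552610 ≈ 0.12294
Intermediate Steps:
R(X, z) = 9 + X
L = 1/5 (L = 1/(9 - 4) = 1/5 ≈ 0.20000)
-47*L/5467 + F/(-45830) = -47*1/5/5467 - 5713/(-45830) = -47/5*1/5467 - 5713*(-1/45830) = -47/27335 + 5713/45830 = 30802169/250552610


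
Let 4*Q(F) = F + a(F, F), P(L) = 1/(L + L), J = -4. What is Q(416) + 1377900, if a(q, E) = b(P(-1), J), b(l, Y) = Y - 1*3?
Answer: 5512009/4 ≈ 1.3780e+6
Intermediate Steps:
P(L) = 1/(2*L)
b(l, Y) = -3 + Y (b(l, Y) = Y - 3 = -3 + Y)
a(q, E) = -7 (a(q, E) = -3 - 4 = -7)
Q(F) = -7/4 + F/4 (Q(F) = (F - 7)/4 = (-7 + F)/4 = -7/4 + F/4)
Q(416) + 1377900 = (-7/4 + (¼)*416) + 1377900 = (-7/4 + 104) + 1377900 = 409/4 + 1377900 = 5512009/4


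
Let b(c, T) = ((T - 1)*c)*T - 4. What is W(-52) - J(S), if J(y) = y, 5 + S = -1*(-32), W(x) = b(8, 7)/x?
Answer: -434/13 ≈ -33.385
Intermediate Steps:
b(c, T) = -4 + T*c*(-1 + T) (b(c, T) = ((-1 + T)*c)*T - 4 = (c*(-1 + T))*T - 4 = T*c*(-1 + T) - 4 = -4 + T*c*(-1 + T))
W(x) = 332/x (W(x) = (-4 + 8*7² - 1*7*8)/x = (-4 + 8*49 - 56)/x = (-4 + 392 - 56)/x = 332/x)
S = 27 (S = -5 - 1*(-32) = -5 + 32 = 27)
W(-52) - J(S) = 332/(-52) - 1*27 = 332*(-1/52) - 27 = -83/13 - 27 = -434/13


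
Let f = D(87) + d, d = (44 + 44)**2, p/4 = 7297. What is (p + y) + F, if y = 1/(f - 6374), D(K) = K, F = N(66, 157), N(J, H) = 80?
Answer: 42643477/1457 ≈ 29268.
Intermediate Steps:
F = 80
p = 29188 (p = 4*7297 = 29188)
d = 7744 (d = 88**2 = 7744)
f = 7831 (f = 87 + 7744 = 7831)
y = 1/1457 (y = 1/(7831 - 6374) = 1/1457 ≈ 0.00068634)
(p + y) + F = (29188 + 1/1457) + 80 = 42526917/1457 + 80 = 42643477/1457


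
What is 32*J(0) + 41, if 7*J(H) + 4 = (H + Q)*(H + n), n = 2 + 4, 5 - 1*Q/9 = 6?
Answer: -1569/7 ≈ -224.14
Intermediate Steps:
Q = -9 (Q = 45 - 9*6 = 45 - 54 = -9)
n = 6
J(H) = -4/7 + (-9 + H)*(6 + H)/7 (J(H) = -4/7 + ((H - 9)*(H + 6))/7 = -4/7 + ((-9 + H)*(6 + H))/7 = -4/7 + (-9 + H)*(6 + H)/7)
32*J(0) + 41 = 32*(-58/7 - 3/7*0 + (⅐)*0²) + 41 = 32*(-58/7 + 0 + (⅐)*0) + 41 = 32*(-58/7 + 0 + 0) + 41 = 32*(-58/7) + 41 = -1856/7 + 41 = -1569/7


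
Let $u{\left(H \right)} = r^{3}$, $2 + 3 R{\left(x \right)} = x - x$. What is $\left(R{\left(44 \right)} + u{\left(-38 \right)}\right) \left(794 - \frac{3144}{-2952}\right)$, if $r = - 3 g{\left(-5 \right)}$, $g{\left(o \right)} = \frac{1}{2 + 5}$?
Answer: $- \frac{75007231}{126567} \approx -592.63$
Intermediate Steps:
$g{\left(o \right)} = \frac{1}{7}$
$R{\left(x \right)} = - \frac{2}{3}$ ($R{\left(x \right)} = - \frac{2}{3} + \frac{x - x}{3} = - \frac{2}{3} + \frac{1}{3} \cdot 0 = - \frac{2}{3} + 0 = - \frac{2}{3}$)
$r = - \frac{3}{7}$ ($r = \left(-3\right) \frac{1}{7} = - \frac{3}{7} \approx -0.42857$)
$u{\left(H \right)} = - \frac{27}{343}$ ($u{\left(H \right)} = \left(- \frac{3}{7}\right)^{3} = - \frac{27}{343}$)
$\left(R{\left(44 \right)} + u{\left(-38 \right)}\right) \left(794 - \frac{3144}{-2952}\right) = \left(- \frac{2}{3} - \frac{27}{343}\right) \left(794 - \frac{3144}{-2952}\right) = - \frac{767 \left(794 - - \frac{131}{123}\right)}{1029} = - \frac{767 \left(794 + \frac{131}{123}\right)}{1029} = \left(- \frac{767}{1029}\right) \frac{97793}{123} = - \frac{75007231}{126567}$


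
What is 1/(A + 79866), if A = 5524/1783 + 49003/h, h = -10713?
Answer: 19101279/1525514554877 ≈ 1.2521e-5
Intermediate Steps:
A = -28193737/19101279 (A = 5524/1783 + 49003/(-10713) = 5524*(1/1783) + 49003*(-1/10713) = 5524/1783 - 49003/10713 = -28193737/19101279 ≈ -1.4760)
1/(A + 79866) = 1/(-28193737/19101279 + 79866) = 1/(1525514554877/19101279) = 19101279/1525514554877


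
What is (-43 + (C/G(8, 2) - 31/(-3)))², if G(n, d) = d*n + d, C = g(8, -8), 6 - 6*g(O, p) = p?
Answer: 3087049/2916 ≈ 1058.7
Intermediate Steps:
g(O, p) = 1 - p/6
C = 7/3 (C = 1 - ⅙*(-8) = 1 + 4/3 = 7/3 ≈ 2.3333)
G(n, d) = d + d*n
(-43 + (C/G(8, 2) - 31/(-3)))² = (-43 + (7/(3*((2*(1 + 8)))) - 31/(-3)))² = (-43 + (7/(3*((2*9))) - 31*(-⅓)))² = (-43 + ((7/3)/18 + 31/3))² = (-43 + ((7/3)*(1/18) + 31/3))² = (-43 + (7/54 + 31/3))² = (-43 + 565/54)² = (-1757/54)² = 3087049/2916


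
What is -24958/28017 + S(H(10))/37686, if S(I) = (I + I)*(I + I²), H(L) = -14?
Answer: -16414270/15997707 ≈ -1.0260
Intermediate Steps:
S(I) = 2*I*(I + I²) (S(I) = (2*I)*(I + I²) = 2*I*(I + I²))
-24958/28017 + S(H(10))/37686 = -24958/28017 + (2*(-14)²*(1 - 14))/37686 = -24958*1/28017 + (2*196*(-13))*(1/37686) = -24958/28017 - 5096*1/37686 = -24958/28017 - 2548/18843 = -16414270/15997707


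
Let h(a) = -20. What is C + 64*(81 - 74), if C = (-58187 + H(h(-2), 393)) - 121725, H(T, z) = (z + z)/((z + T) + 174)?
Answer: -98166022/547 ≈ -1.7946e+5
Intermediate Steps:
H(T, z) = 2*z/(174 + T + z) (H(T, z) = (2*z)/((T + z) + 174) = (2*z)/(174 + T + z) = 2*z/(174 + T + z))
C = -98411078/547 (C = (-58187 + 2*393/(174 - 20 + 393)) - 121725 = (-58187 + 2*393/547) - 121725 = (-58187 + 2*393*(1/547)) - 121725 = (-58187 + 786/547) - 121725 = -31827503/547 - 121725 = -98411078/547 ≈ -1.7991e+5)
C + 64*(81 - 74) = -98411078/547 + 64*(81 - 74) = -98411078/547 + 64*7 = -98411078/547 + 448 = -98166022/547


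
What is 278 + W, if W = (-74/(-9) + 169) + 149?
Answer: 5438/9 ≈ 604.22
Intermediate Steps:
W = 2936/9 (W = (-74*(-1/9) + 169) + 149 = (74/9 + 169) + 149 = 1595/9 + 149 = 2936/9 ≈ 326.22)
278 + W = 278 + 2936/9 = 5438/9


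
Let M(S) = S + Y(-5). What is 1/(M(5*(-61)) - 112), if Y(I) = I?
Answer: -1/422 ≈ -0.0023697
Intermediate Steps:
M(S) = -5 + S (M(S) = S - 5 = -5 + S)
1/(M(5*(-61)) - 112) = 1/((-5 + 5*(-61)) - 112) = 1/((-5 - 305) - 112) = 1/(-310 - 112) = 1/(-422) = -1/422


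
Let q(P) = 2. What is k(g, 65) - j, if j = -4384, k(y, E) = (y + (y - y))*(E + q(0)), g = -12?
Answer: 3580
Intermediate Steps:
k(y, E) = y*(2 + E) (k(y, E) = (y + (y - y))*(E + 2) = (y + 0)*(2 + E) = y*(2 + E))
k(g, 65) - j = -12*(2 + 65) - 1*(-4384) = -12*67 + 4384 = -804 + 4384 = 3580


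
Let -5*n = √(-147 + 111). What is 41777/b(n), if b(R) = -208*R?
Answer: -208885*I/1248 ≈ -167.38*I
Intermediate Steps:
n = -6*I/5 (n = -√(-147 + 111)/5 = -6*I/5 ≈ -1.2*I)
41777/b(n) = 41777/((-(-1248)*I/5)) = 41777/((1248*I/5)) = 41777*(-5*I/1248) = -208885*I/1248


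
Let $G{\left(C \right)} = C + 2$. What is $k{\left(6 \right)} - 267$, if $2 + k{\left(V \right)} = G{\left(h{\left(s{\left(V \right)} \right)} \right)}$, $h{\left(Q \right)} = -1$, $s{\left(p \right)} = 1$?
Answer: $-268$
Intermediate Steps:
$G{\left(C \right)} = 2 + C$
$k{\left(V \right)} = -1$ ($k{\left(V \right)} = -2 + \left(2 - 1\right) = -2 + 1 = -1$)
$k{\left(6 \right)} - 267 = -1 - 267 = -268$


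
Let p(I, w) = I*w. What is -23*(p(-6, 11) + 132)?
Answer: -1518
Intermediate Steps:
-23*(p(-6, 11) + 132) = -23*(-6*11 + 132) = -23*(-66 + 132) = -23*66 = -1518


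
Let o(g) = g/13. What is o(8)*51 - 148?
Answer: -1516/13 ≈ -116.62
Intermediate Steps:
o(g) = g/13 (o(g) = g*(1/13) = g/13)
o(8)*51 - 148 = ((1/13)*8)*51 - 148 = (8/13)*51 - 148 = 408/13 - 148 = -1516/13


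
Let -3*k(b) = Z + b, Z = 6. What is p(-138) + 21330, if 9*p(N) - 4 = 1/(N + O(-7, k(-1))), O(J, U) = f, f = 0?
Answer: 26492411/1242 ≈ 21330.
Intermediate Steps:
k(b) = -2 - b/3 (k(b) = -(6 + b)/3 = -2 - b/3)
O(J, U) = 0
p(N) = 4/9 + 1/(9*N) (p(N) = 4/9 + 1/(9*(N + 0)) = 4/9 + 1/(9*N))
p(-138) + 21330 = (⅑)*(1 + 4*(-138))/(-138) + 21330 = (⅑)*(-1/138)*(1 - 552) + 21330 = (⅑)*(-1/138)*(-551) + 21330 = 551/1242 + 21330 = 26492411/1242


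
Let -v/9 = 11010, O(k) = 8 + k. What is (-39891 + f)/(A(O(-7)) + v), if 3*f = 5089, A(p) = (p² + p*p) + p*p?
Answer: 114584/297261 ≈ 0.38547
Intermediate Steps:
A(p) = 3*p² (A(p) = (p² + p²) + p² = 2*p² + p² = 3*p²)
v = -99090 (v = -9*11010 = -99090)
f = 5089/3 (f = (⅓)*5089 = 5089/3 ≈ 1696.3)
(-39891 + f)/(A(O(-7)) + v) = (-39891 + 5089/3)/(3*(8 - 7)² - 99090) = -114584/(3*(3*1² - 99090)) = -114584/(3*(3*1 - 99090)) = -114584/(3*(3 - 99090)) = -114584/3/(-99087) = -114584/3*(-1/99087) = 114584/297261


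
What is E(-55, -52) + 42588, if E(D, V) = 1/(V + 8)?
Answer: 1873871/44 ≈ 42588.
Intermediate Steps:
E(D, V) = 1/(8 + V)
E(-55, -52) + 42588 = 1/(8 - 52) + 42588 = 1/(-44) + 42588 = -1/44 + 42588 = 1873871/44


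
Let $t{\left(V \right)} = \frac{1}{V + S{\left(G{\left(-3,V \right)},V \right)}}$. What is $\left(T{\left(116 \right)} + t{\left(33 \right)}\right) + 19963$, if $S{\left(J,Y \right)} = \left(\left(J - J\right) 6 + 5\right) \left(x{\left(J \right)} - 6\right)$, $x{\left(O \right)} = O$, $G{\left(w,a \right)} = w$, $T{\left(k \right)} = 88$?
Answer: $\frac{240611}{12} \approx 20051.0$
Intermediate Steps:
$S{\left(J,Y \right)} = -30 + 5 J$ ($S{\left(J,Y \right)} = \left(\left(J - J\right) 6 + 5\right) \left(J - 6\right) = \left(0 \cdot 6 + 5\right) \left(-6 + J\right) = \left(0 + 5\right) \left(-6 + J\right) = 5 \left(-6 + J\right) = -30 + 5 J$)
$t{\left(V \right)} = \frac{1}{-45 + V}$ ($t{\left(V \right)} = \frac{1}{V + \left(-30 + 5 \left(-3\right)\right)} = \frac{1}{V - 45} = \frac{1}{-45 + V}$)
$\left(T{\left(116 \right)} + t{\left(33 \right)}\right) + 19963 = \left(88 + \frac{1}{-45 + 33}\right) + 19963 = \left(88 + \frac{1}{-12}\right) + 19963 = \left(88 - \frac{1}{12}\right) + 19963 = \frac{1055}{12} + 19963 = \frac{240611}{12}$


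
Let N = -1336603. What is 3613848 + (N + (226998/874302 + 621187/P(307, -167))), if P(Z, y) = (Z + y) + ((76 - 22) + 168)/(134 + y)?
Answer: 487463379998937/213621122 ≈ 2.2819e+6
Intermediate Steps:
P(Z, y) = Z + y + 222/(134 + y) (P(Z, y) = (Z + y) + (54 + 168)/(134 + y) = (Z + y) + 222/(134 + y) = Z + y + 222/(134 + y))
3613848 + (N + (226998/874302 + 621187/P(307, -167))) = 3613848 + (-1336603 + (226998/874302 + 621187/(((222 + (-167)**2 + 134*307 + 134*(-167) + 307*(-167))/(134 - 167))))) = 3613848 + (-1336603 + (226998*(1/874302) + 621187/(((222 + 27889 + 41138 - 22378 - 51269)/(-33))))) = 3613848 + (-1336603 + (37833/145717 + 621187/((-1/33*(-4398))))) = 3613848 + (-1336603 + (37833/145717 + 621187/(1466/11))) = 3613848 + (-1336603 + (37833/145717 + 621187*(11/1466))) = 3613848 + (-1336603 + (37833/145717 + 6833057/1466)) = 3613848 + (-1336603 + 995748030047/213621122) = 3613848 - 284530884498519/213621122 = 487463379998937/213621122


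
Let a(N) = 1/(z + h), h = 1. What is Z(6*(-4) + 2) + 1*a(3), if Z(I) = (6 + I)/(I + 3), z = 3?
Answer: 83/76 ≈ 1.0921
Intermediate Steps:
a(N) = 1/4 (a(N) = 1/(3 + 1) = 1/4)
Z(I) = (6 + I)/(3 + I)
Z(6*(-4) + 2) + 1*a(3) = (6 + (6*(-4) + 2))/(3 + (6*(-4) + 2)) + 1*(1/4) = (6 + (-24 + 2))/(3 + (-24 + 2)) + 1/4 = (6 - 22)/(3 - 22) + 1/4 = -16/(-19) + 1/4 = -1/19*(-16) + 1/4 = 16/19 + 1/4 = 83/76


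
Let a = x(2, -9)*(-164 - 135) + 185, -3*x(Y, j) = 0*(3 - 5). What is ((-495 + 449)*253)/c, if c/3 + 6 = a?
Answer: -11638/537 ≈ -21.672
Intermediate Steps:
x(Y, j) = 0 (x(Y, j) = -0*(3 - 5) = -0*(-2) = -⅓*0 = 0)
a = 185 (a = 0*(-164 - 135) + 185 = 0*(-299) + 185 = 0 + 185 = 185)
c = 537 (c = -18 + 3*185 = -18 + 555 = 537)
((-495 + 449)*253)/c = ((-495 + 449)*253)/537 = -46*253*(1/537) = -11638*1/537 = -11638/537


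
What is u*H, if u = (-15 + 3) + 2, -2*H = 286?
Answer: 1430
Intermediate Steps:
H = -143 (H = -1/2*286 = -143)
u = -10 (u = -12 + 2 = -10)
u*H = -10*(-143) = 1430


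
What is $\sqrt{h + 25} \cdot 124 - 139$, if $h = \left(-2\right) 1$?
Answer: $-139 + 124 \sqrt{23} \approx 455.68$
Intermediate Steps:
$h = -2$
$\sqrt{h + 25} \cdot 124 - 139 = \sqrt{-2 + 25} \cdot 124 - 139 = \sqrt{23} \cdot 124 - 139 = 124 \sqrt{23} - 139 = -139 + 124 \sqrt{23}$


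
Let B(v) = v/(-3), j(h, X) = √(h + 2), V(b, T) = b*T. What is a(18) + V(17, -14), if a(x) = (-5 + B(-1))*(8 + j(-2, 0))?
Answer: -826/3 ≈ -275.33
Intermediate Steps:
V(b, T) = T*b
j(h, X) = √(2 + h)
B(v) = -v/3 (B(v) = v*(-⅓) = -v/3)
a(x) = -112/3 (a(x) = (-5 - ⅓*(-1))*(8 + √(2 - 2)) = (-5 + ⅓)*(8 + √0) = -14*(8 + 0)/3 = -14/3*8 = -112/3)
a(18) + V(17, -14) = -112/3 - 14*17 = -112/3 - 238 = -826/3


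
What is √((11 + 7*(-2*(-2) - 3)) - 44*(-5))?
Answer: √238 ≈ 15.427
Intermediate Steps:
√((11 + 7*(-2*(-2) - 3)) - 44*(-5)) = √((11 + 7*(4 - 3)) + 220) = √((11 + 7*1) + 220) = √((11 + 7) + 220) = √(18 + 220) = √238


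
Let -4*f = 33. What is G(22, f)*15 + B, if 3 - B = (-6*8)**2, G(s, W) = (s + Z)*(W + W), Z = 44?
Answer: -18636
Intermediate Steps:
f = -33/4 (f = -1/4*33 = -33/4 ≈ -8.2500)
G(s, W) = 2*W*(44 + s) (G(s, W) = (s + 44)*(W + W) = (44 + s)*(2*W) = 2*W*(44 + s))
B = -2301 (B = 3 - (-6*8)**2 = 3 - 1*(-48)**2 = 3 - 1*2304 = 3 - 2304 = -2301)
G(22, f)*15 + B = (2*(-33/4)*(44 + 22))*15 - 2301 = (2*(-33/4)*66)*15 - 2301 = -1089*15 - 2301 = -16335 - 2301 = -18636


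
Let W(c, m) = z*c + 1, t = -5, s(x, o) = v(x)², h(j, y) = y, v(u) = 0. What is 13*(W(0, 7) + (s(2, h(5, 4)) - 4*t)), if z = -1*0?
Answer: 273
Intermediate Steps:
z = 0
s(x, o) = 0 (s(x, o) = 0² = 0)
W(c, m) = 1 (W(c, m) = 0*c + 1 = 0 + 1 = 1)
13*(W(0, 7) + (s(2, h(5, 4)) - 4*t)) = 13*(1 + (0 - 4*(-5))) = 13*(1 + (0 + 20)) = 13*(1 + 20) = 13*21 = 273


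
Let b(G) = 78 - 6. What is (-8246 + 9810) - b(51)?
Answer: 1492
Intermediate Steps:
b(G) = 72
(-8246 + 9810) - b(51) = (-8246 + 9810) - 1*72 = 1564 - 72 = 1492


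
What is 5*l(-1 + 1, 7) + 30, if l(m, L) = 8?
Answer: 70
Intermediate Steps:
5*l(-1 + 1, 7) + 30 = 5*8 + 30 = 40 + 30 = 70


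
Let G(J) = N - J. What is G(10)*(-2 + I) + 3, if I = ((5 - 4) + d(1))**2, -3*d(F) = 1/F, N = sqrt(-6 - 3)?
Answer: 167/9 - 14*I/3 ≈ 18.556 - 4.6667*I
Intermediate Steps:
N = 3*I (N = sqrt(-9) = 3*I ≈ 3.0*I)
d(F) = -1/(3*F)
G(J) = -J + 3*I (G(J) = 3*I - J = -J + 3*I)
I = 4/9 (I = ((5 - 4) - 1/3/1)**2 = (1 - 1/3*1)**2 = (1 - 1/3)**2 = (2/3)**2 = 4/9 ≈ 0.44444)
G(10)*(-2 + I) + 3 = (-1*10 + 3*I)*(-2 + 4/9) + 3 = (-10 + 3*I)*(-14/9) + 3 = (140/9 - 14*I/3) + 3 = 167/9 - 14*I/3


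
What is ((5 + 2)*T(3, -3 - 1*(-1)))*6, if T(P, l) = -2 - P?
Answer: -210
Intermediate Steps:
((5 + 2)*T(3, -3 - 1*(-1)))*6 = ((5 + 2)*(-2 - 1*3))*6 = (7*(-2 - 3))*6 = (7*(-5))*6 = -35*6 = -210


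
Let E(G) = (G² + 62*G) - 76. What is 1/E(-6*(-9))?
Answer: 1/6188 ≈ 0.00016160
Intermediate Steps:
E(G) = -76 + G² + 62*G
1/E(-6*(-9)) = 1/(-76 + (-6*(-9))² + 62*(-6*(-9))) = 1/(-76 + 54² + 62*54) = 1/(-76 + 2916 + 3348) = 1/6188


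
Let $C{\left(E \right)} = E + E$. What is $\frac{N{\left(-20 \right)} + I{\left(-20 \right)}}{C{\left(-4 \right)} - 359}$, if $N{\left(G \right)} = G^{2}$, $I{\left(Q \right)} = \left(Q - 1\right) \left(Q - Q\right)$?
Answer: $- \frac{400}{367} \approx -1.0899$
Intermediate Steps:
$C{\left(E \right)} = 2 E$
$I{\left(Q \right)} = 0$ ($I{\left(Q \right)} = \left(-1 + Q\right) 0 = 0$)
$\frac{N{\left(-20 \right)} + I{\left(-20 \right)}}{C{\left(-4 \right)} - 359} = \frac{\left(-20\right)^{2} + 0}{2 \left(-4\right) - 359} = \frac{400 + 0}{-8 - 359} = \frac{400}{-367} = 400 \left(- \frac{1}{367}\right) = - \frac{400}{367}$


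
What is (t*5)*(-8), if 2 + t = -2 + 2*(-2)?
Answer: 320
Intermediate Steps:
t = -8 (t = -2 + (-2 + 2*(-2)) = -2 + (-2 - 4) = -2 - 6 = -8)
(t*5)*(-8) = -8*5*(-8) = -40*(-8) = 320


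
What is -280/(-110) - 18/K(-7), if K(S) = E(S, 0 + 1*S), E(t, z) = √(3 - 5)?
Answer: 28/11 + 9*I*√2 ≈ 2.5455 + 12.728*I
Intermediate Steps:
E(t, z) = I*√2 (E(t, z) = √(-2) = I*√2)
K(S) = I*√2
-280/(-110) - 18/K(-7) = -280/(-110) - 18*(-I*√2/2) = -280*(-1/110) - (-9)*I*√2 = 28/11 + 9*I*√2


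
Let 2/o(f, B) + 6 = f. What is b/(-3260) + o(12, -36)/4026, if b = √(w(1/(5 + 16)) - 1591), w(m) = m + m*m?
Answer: 1/12078 - I*√701609/68460 ≈ 8.2795e-5 - 0.012235*I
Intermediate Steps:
o(f, B) = 2/(-6 + f)
w(m) = m + m²
b = I*√701609/21 (b = √((1 + 1/(5 + 16))/(5 + 16) - 1591) = √((1 + 1/21)/21 - 1591) = √((1/21)*(22/21) - 1591) = √(22/441 - 1591) = √(-701609/441) = I*√701609/21 ≈ 39.887*I)
b/(-3260) + o(12, -36)/4026 = (I*√701609/21)/(-3260) + (2/(-6 + 12))/4026 = (I*√701609/21)*(-1/3260) + (2/6)*(1/4026) = -I*√701609/68460 + (2*(⅙))*(1/4026) = -I*√701609/68460 + (⅓)*(1/4026) = -I*√701609/68460 + 1/12078 = 1/12078 - I*√701609/68460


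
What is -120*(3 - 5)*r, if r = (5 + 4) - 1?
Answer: 1920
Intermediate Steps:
r = 8 (r = 9 - 1 = 8)
-120*(3 - 5)*r = -120*(3 - 5)*8 = -(-240)*8 = -120*(-16) = 1920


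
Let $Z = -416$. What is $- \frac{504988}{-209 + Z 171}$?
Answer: $\frac{504988}{71345} \approx 7.0781$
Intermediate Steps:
$- \frac{504988}{-209 + Z 171} = - \frac{504988}{-209 - 71136} = - \frac{504988}{-71345} = \left(-504988\right) \left(- \frac{1}{71345}\right) = \frac{504988}{71345}$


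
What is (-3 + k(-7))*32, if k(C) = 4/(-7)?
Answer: -800/7 ≈ -114.29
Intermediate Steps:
k(C) = -4/7 (k(C) = 4*(-⅐) = -4/7)
(-3 + k(-7))*32 = (-3 - 4/7)*32 = -25/7*32 = -800/7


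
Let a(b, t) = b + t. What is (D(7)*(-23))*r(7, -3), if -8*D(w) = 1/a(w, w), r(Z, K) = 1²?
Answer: 23/112 ≈ 0.20536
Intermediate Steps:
r(Z, K) = 1
D(w) = -1/(16*w) (D(w) = -1/(8*(w + w)) = -1/(2*w)/8 = -1/(16*w))
(D(7)*(-23))*r(7, -3) = (-1/16/7*(-23))*1 = (-1/16*⅐*(-23))*1 = -1/112*(-23)*1 = (23/112)*1 = 23/112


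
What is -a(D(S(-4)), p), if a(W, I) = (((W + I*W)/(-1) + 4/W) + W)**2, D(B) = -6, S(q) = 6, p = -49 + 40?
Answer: -26896/9 ≈ -2988.4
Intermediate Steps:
p = -9
a(W, I) = (4/W - I*W)**2 (a(W, I) = (((W + I*W)*(-1) + 4/W) + W)**2 = (((-W - I*W) + 4/W) + W)**2 = ((-W + 4/W - I*W) + W)**2 = (4/W - I*W)**2)
-a(D(S(-4)), p) = -(-4 - 9*(-6)**2)**2/(-6)**2 = -(-4 - 9*36)**2/36 = -(-4 - 324)**2/36 = -(-328)**2/36 = -107584/36 = -1*26896/9 = -26896/9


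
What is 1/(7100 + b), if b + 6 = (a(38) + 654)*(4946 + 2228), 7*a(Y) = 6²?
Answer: 7/33150494 ≈ 2.1116e-7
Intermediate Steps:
a(Y) = 36/7 (a(Y) = (⅐)*6² = (⅐)*36 = 36/7)
b = 33100794/7 (b = -6 + (36/7 + 654)*(4946 + 2228) = -6 + (4614/7)*7174 = -6 + 33100836/7 = 33100794/7 ≈ 4.7287e+6)
1/(7100 + b) = 1/(7100 + 33100794/7) = 1/(33150494/7) = 7/33150494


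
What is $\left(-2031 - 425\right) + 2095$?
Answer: $-361$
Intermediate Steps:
$\left(-2031 - 425\right) + 2095 = -2456 + 2095 = -361$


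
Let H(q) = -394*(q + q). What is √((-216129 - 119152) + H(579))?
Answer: I*√791533 ≈ 889.68*I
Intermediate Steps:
H(q) = -788*q
√((-216129 - 119152) + H(579)) = √((-216129 - 119152) - 788*579) = √(-335281 - 456252) = √(-791533) = I*√791533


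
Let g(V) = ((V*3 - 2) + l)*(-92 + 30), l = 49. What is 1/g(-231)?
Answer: 1/40052 ≈ 2.4968e-5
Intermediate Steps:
g(V) = -2914 - 186*V (g(V) = ((V*3 - 2) + 49)*(-92 + 30) = ((3*V - 2) + 49)*(-62) = ((-2 + 3*V) + 49)*(-62) = (47 + 3*V)*(-62) = -2914 - 186*V)
1/g(-231) = 1/(-2914 - 186*(-231)) = 1/(-2914 + 42966) = 1/40052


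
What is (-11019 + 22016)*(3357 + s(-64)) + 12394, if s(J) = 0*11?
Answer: 36929323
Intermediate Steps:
s(J) = 0
(-11019 + 22016)*(3357 + s(-64)) + 12394 = (-11019 + 22016)*(3357 + 0) + 12394 = 10997*3357 + 12394 = 36916929 + 12394 = 36929323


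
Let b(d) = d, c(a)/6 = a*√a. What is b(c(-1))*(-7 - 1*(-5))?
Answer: 12*I ≈ 12.0*I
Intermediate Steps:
c(a) = 6*a^(3/2) (c(a) = 6*(a*√a) = 6*a^(3/2))
b(c(-1))*(-7 - 1*(-5)) = (6*(-1)^(3/2))*(-7 - 1*(-5)) = (6*(-I))*(-7 + 5) = -6*I*(-2) = 12*I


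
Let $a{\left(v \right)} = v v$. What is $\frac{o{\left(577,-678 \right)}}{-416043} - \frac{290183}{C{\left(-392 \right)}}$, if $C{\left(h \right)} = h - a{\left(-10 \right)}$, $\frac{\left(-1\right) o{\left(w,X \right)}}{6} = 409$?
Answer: $\frac{13414423693}{22743684} \approx 589.81$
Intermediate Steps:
$o{\left(w,X \right)} = -2454$ ($o{\left(w,X \right)} = \left(-6\right) 409 = -2454$)
$a{\left(v \right)} = v^{2}$
$C{\left(h \right)} = -100 + h$ ($C{\left(h \right)} = h - \left(-10\right)^{2} = h - 100 = -100 + h$)
$\frac{o{\left(577,-678 \right)}}{-416043} - \frac{290183}{C{\left(-392 \right)}} = - \frac{2454}{-416043} - \frac{290183}{-100 - 392} = \left(-2454\right) \left(- \frac{1}{416043}\right) - \frac{290183}{-492} = \frac{818}{138681} - - \frac{290183}{492} = \frac{818}{138681} + \frac{290183}{492} = \frac{13414423693}{22743684}$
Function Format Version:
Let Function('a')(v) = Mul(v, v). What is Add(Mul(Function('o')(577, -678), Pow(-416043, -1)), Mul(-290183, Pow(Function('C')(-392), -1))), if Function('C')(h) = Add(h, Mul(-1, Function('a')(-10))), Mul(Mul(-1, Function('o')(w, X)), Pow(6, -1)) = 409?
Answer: Rational(13414423693, 22743684) ≈ 589.81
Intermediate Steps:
Function('o')(w, X) = -2454 (Function('o')(w, X) = Mul(-6, 409) = -2454)
Function('a')(v) = Pow(v, 2)
Function('C')(h) = Add(-100, h) (Function('C')(h) = Add(h, Mul(-1, Pow(-10, 2))) = Add(h, Mul(-1, 100)) = Add(h, -100) = Add(-100, h))
Add(Mul(Function('o')(577, -678), Pow(-416043, -1)), Mul(-290183, Pow(Function('C')(-392), -1))) = Add(Mul(-2454, Pow(-416043, -1)), Mul(-290183, Pow(Add(-100, -392), -1))) = Add(Mul(-2454, Rational(-1, 416043)), Mul(-290183, Pow(-492, -1))) = Add(Rational(818, 138681), Mul(-290183, Rational(-1, 492))) = Add(Rational(818, 138681), Rational(290183, 492)) = Rational(13414423693, 22743684)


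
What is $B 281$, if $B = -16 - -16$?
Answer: $0$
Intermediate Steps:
$B = 0$ ($B = -16 + 16 = 0$)
$B 281 = 0 \cdot 281 = 0$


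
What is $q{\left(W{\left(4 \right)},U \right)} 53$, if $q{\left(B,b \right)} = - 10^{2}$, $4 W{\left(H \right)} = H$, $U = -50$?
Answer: $-5300$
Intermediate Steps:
$W{\left(H \right)} = \frac{H}{4}$
$q{\left(B,b \right)} = -100$ ($q{\left(B,b \right)} = \left(-1\right) 100 = -100$)
$q{\left(W{\left(4 \right)},U \right)} 53 = \left(-100\right) 53 = -5300$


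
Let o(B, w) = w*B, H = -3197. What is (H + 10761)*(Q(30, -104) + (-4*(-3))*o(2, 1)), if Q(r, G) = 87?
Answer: 839604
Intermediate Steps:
o(B, w) = B*w
(H + 10761)*(Q(30, -104) + (-4*(-3))*o(2, 1)) = (-3197 + 10761)*(87 + (-4*(-3))*(2*1)) = 7564*(87 + 12*2) = 7564*(87 + 24) = 7564*111 = 839604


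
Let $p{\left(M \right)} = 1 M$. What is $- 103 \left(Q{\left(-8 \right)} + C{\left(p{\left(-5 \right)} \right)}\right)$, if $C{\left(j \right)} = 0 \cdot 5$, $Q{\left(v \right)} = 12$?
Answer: $-1236$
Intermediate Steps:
$p{\left(M \right)} = M$
$C{\left(j \right)} = 0$
$- 103 \left(Q{\left(-8 \right)} + C{\left(p{\left(-5 \right)} \right)}\right) = - 103 \left(12 + 0\right) = \left(-103\right) 12 = -1236$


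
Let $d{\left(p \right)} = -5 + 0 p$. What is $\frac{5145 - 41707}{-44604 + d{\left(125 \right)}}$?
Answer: $\frac{36562}{44609} \approx 0.81961$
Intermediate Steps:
$d{\left(p \right)} = -5$ ($d{\left(p \right)} = -5 + 0 = -5$)
$\frac{5145 - 41707}{-44604 + d{\left(125 \right)}} = \frac{5145 - 41707}{-44604 - 5} = - \frac{36562}{-44609} = \left(-36562\right) \left(- \frac{1}{44609}\right) = \frac{36562}{44609}$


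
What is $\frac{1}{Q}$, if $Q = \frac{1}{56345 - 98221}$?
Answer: $-41876$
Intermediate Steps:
$Q = - \frac{1}{41876}$ ($Q = \frac{1}{-41876} = - \frac{1}{41876} \approx -2.388 \cdot 10^{-5}$)
$\frac{1}{Q} = \frac{1}{- \frac{1}{41876}} = -41876$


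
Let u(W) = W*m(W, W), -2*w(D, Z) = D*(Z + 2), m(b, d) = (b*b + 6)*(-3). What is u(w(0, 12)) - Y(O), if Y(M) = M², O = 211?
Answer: -44521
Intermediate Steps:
m(b, d) = -18 - 3*b² (m(b, d) = (b² + 6)*(-3) = (6 + b²)*(-3) = -18 - 3*b²)
w(D, Z) = -D*(2 + Z)/2 (w(D, Z) = -D*(Z + 2)/2 = -D*(2 + Z)/2)
u(W) = W*(-18 - 3*W²)
u(w(0, 12)) - Y(O) = -3*(-½*0*(2 + 12))*(6 + (-½*0*(2 + 12))²) - 1*211² = -3*(-½*0*14)*(6 + (-½*0*14)²) - 1*44521 = -3*0*(6 + 0²) - 44521 = -3*0*(6 + 0) - 44521 = -3*0*6 - 44521 = 0 - 44521 = -44521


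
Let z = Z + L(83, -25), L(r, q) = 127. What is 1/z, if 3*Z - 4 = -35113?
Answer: -1/11576 ≈ -8.6386e-5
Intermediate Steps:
Z = -11703 (Z = 4/3 + (⅓)*(-35113) = 4/3 - 35113/3 = -11703)
z = -11576 (z = -11703 + 127 = -11576)
1/z = 1/(-11576) = -1/11576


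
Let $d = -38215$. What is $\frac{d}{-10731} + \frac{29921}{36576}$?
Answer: $\frac{572944697}{130832352} \approx 4.3792$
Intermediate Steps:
$\frac{d}{-10731} + \frac{29921}{36576} = - \frac{38215}{-10731} + \frac{29921}{36576} = \left(-38215\right) \left(- \frac{1}{10731}\right) + 29921 \cdot \frac{1}{36576} = \frac{38215}{10731} + \frac{29921}{36576} = \frac{572944697}{130832352}$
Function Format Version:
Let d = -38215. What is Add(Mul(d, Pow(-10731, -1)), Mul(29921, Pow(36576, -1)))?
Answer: Rational(572944697, 130832352) ≈ 4.3792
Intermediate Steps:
Add(Mul(d, Pow(-10731, -1)), Mul(29921, Pow(36576, -1))) = Add(Mul(-38215, Pow(-10731, -1)), Mul(29921, Pow(36576, -1))) = Add(Mul(-38215, Rational(-1, 10731)), Mul(29921, Rational(1, 36576))) = Add(Rational(38215, 10731), Rational(29921, 36576)) = Rational(572944697, 130832352)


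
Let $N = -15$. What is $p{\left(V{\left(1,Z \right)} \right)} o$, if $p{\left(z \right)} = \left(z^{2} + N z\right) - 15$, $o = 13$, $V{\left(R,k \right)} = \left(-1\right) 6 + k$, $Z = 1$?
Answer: $1105$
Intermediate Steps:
$V{\left(R,k \right)} = -6 + k$
$p{\left(z \right)} = -15 + z^{2} - 15 z$ ($p{\left(z \right)} = \left(z^{2} - 15 z\right) - 15 = -15 + z^{2} - 15 z$)
$p{\left(V{\left(1,Z \right)} \right)} o = \left(-15 + \left(-6 + 1\right)^{2} - 15 \left(-6 + 1\right)\right) 13 = \left(-15 + \left(-5\right)^{2} - -75\right) 13 = \left(-15 + 25 + 75\right) 13 = 85 \cdot 13 = 1105$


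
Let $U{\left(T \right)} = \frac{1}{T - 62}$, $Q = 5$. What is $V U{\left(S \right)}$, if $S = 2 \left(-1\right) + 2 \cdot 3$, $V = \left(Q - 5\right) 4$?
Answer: $0$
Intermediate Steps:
$V = 0$ ($V = \left(5 - 5\right) 4 = 0 \cdot 4 = 0$)
$S = 4$ ($S = -2 + 6 = 4$)
$U{\left(T \right)} = \frac{1}{-62 + T}$
$V U{\left(S \right)} = \frac{0}{-62 + 4} = \frac{0}{-58} = 0 \left(- \frac{1}{58}\right) = 0$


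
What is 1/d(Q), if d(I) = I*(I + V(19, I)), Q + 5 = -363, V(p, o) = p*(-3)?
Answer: 1/156400 ≈ 6.3939e-6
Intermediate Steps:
V(p, o) = -3*p
Q = -368 (Q = -5 - 363 = -368)
d(I) = I*(-57 + I) (d(I) = I*(I - 3*19) = I*(I - 57) = I*(-57 + I))
1/d(Q) = 1/(-368*(-57 - 368)) = 1/(-368*(-425)) = 1/156400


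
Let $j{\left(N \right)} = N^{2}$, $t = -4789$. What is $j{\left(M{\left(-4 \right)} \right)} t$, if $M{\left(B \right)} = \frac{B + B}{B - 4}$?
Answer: $-4789$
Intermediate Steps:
$M{\left(B \right)} = \frac{2 B}{-4 + B}$
$j{\left(M{\left(-4 \right)} \right)} t = \left(2 \left(-4\right) \frac{1}{-4 - 4}\right)^{2} \left(-4789\right) = \left(2 \left(-4\right) \frac{1}{-8}\right)^{2} \left(-4789\right) = \left(2 \left(-4\right) \left(- \frac{1}{8}\right)\right)^{2} \left(-4789\right) = 1^{2} \left(-4789\right) = 1 \left(-4789\right) = -4789$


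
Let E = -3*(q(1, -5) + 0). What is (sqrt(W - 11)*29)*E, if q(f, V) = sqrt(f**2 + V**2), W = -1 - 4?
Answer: -348*I*sqrt(26) ≈ -1774.5*I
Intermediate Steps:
W = -5
q(f, V) = sqrt(V**2 + f**2)
E = -3*sqrt(26) (E = -3*(sqrt((-5)**2 + 1**2) + 0) = -3*(sqrt(25 + 1) + 0) = -3*(sqrt(26) + 0) = -3*sqrt(26) ≈ -15.297)
(sqrt(W - 11)*29)*E = (sqrt(-5 - 11)*29)*(-3*sqrt(26)) = (sqrt(-16)*29)*(-3*sqrt(26)) = ((4*I)*29)*(-3*sqrt(26)) = (116*I)*(-3*sqrt(26)) = -348*I*sqrt(26)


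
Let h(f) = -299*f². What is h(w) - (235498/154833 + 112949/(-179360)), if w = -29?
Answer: -95661015565571/380422560 ≈ -2.5146e+5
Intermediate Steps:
h(w) - (235498/154833 + 112949/(-179360)) = -299*(-29)² - (235498/154833 + 112949/(-179360)) = -299*841 - (235498*(1/154833) + 112949*(-1/179360)) = -251459 - (3226/2121 - 112949/179360) = -251459 - 1*339050531/380422560 = -251459 - 339050531/380422560 = -95661015565571/380422560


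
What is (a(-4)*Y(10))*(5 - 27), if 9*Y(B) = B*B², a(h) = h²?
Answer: -352000/9 ≈ -39111.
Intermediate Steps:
Y(B) = B³/9 (Y(B) = (B*B²)/9 = B³/9)
(a(-4)*Y(10))*(5 - 27) = ((-4)²*((⅑)*10³))*(5 - 27) = (16*((⅑)*1000))*(-22) = (16*(1000/9))*(-22) = (16000/9)*(-22) = -352000/9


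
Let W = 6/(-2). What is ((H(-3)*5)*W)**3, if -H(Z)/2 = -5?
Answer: -3375000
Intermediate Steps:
H(Z) = 10 (H(Z) = -2*(-5) = 10)
W = -3 (W = 6*(-1/2) = -3)
((H(-3)*5)*W)**3 = ((10*5)*(-3))**3 = (50*(-3))**3 = (-150)**3 = -3375000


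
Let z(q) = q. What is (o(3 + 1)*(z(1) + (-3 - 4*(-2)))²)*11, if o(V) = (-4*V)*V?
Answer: -25344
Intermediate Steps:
o(V) = -4*V²
(o(3 + 1)*(z(1) + (-3 - 4*(-2)))²)*11 = ((-4*(3 + 1)²)*(1 + (-3 - 4*(-2)))²)*11 = ((-4*4²)*(1 + (-3 + 8))²)*11 = ((-4*16)*(1 + 5)²)*11 = -64*6²*11 = -64*36*11 = -2304*11 = -25344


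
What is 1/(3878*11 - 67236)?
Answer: -1/24578 ≈ -4.0687e-5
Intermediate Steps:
1/(3878*11 - 67236) = 1/(42658 - 67236) = 1/(-24578) = -1/24578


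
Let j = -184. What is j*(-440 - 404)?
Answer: 155296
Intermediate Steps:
j*(-440 - 404) = -184*(-440 - 404) = -184*(-844) = 155296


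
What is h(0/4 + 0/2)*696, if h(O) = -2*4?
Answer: -5568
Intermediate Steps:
h(O) = -8
h(0/4 + 0/2)*696 = -8*696 = -5568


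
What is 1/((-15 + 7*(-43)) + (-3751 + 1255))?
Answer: -1/2812 ≈ -0.00035562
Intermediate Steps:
1/((-15 + 7*(-43)) + (-3751 + 1255)) = 1/((-15 - 301) - 2496) = 1/(-316 - 2496) = 1/(-2812) = -1/2812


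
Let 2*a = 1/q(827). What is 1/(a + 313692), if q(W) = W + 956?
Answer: 3566/1118625673 ≈ 3.1878e-6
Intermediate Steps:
q(W) = 956 + W
a = 1/3566 (a = 1/(2*(956 + 827)) = (½)/1783 = (½)*(1/1783) = 1/3566 ≈ 0.00028043)
1/(a + 313692) = 1/(1/3566 + 313692) = 1/(1118625673/3566) = 3566/1118625673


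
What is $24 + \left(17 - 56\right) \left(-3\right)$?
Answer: $141$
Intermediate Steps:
$24 + \left(17 - 56\right) \left(-3\right) = 24 - -117 = 24 + 117 = 141$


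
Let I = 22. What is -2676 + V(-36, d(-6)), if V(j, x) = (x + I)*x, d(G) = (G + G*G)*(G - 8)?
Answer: 164484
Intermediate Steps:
d(G) = (-8 + G)*(G + G²) (d(G) = (G + G²)*(-8 + G) = (-8 + G)*(G + G²))
V(j, x) = x*(22 + x) (V(j, x) = (x + 22)*x = (22 + x)*x = x*(22 + x))
-2676 + V(-36, d(-6)) = -2676 + (-6*(-8 + (-6)² - 7*(-6)))*(22 - 6*(-8 + (-6)² - 7*(-6))) = -2676 + (-6*(-8 + 36 + 42))*(22 - 6*(-8 + 36 + 42)) = -2676 + (-6*70)*(22 - 6*70) = -2676 - 420*(22 - 420) = -2676 - 420*(-398) = -2676 + 167160 = 164484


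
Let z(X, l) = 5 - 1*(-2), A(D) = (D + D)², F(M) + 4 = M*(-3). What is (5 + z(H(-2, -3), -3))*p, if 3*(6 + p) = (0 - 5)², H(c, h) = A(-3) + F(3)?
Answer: 28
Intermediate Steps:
F(M) = -4 - 3*M (F(M) = -4 + M*(-3) = -4 - 3*M)
A(D) = 4*D² (A(D) = (2*D)² = 4*D²)
H(c, h) = 23 (H(c, h) = 4*(-3)² + (-4 - 3*3) = 4*9 + (-4 - 9) = 36 - 13 = 23)
z(X, l) = 7 (z(X, l) = 5 + 2 = 7)
p = 7/3 (p = -6 + (0 - 5)²/3 = -6 + (⅓)*(-5)² = -6 + (⅓)*25 = -6 + 25/3 = 7/3 ≈ 2.3333)
(5 + z(H(-2, -3), -3))*p = (5 + 7)*(7/3) = 12*(7/3) = 28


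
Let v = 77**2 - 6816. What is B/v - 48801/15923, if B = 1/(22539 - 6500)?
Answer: -694271980916/226530040339 ≈ -3.0648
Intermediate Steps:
v = -887 (v = 5929 - 6816 = -887)
B = 1/16039 ≈ 6.2348e-5
B/v - 48801/15923 = (1/16039)/(-887) - 48801/15923 = (1/16039)*(-1/887) - 48801*1/15923 = -1/14226593 - 48801/15923 = -694271980916/226530040339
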